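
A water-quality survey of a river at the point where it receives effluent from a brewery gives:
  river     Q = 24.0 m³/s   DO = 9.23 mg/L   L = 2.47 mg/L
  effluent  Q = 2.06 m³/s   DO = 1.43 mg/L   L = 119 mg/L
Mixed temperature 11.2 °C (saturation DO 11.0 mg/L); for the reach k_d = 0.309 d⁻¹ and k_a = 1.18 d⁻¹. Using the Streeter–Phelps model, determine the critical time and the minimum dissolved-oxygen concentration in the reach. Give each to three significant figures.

Mixed DO = (24.0×9.23 + 2.06×1.43)/(24.0+2.06) = 224.5/26.06 = 8.613 mg/L.
Mixed L₀ = (24.0×2.47 + 2.06×119)/(26.06) = 304.4/26.06 = 11.68 mg/L.
Initial deficit D₀ = C_s − DO₀ = 11.0 − 8.613 = 2.387 mg/L.
t_c = (1/0.8710) ln[(1.18/0.309)(1 − 2.387×0.8710/(0.309×11.68))] = 1.148 × ln(1.620) = 0.5536 d.
D_c = (0.309/1.18) × 11.68 × e^(−0.309×0.5536) = 0.2619 × 11.68 × 0.8428 = 2.578 mg/L.
Minimum DO = 11.0 − 2.578 = 8.422 mg/L.

t_c ≈ 0.554 d; minimum DO ≈ 8.42 mg/L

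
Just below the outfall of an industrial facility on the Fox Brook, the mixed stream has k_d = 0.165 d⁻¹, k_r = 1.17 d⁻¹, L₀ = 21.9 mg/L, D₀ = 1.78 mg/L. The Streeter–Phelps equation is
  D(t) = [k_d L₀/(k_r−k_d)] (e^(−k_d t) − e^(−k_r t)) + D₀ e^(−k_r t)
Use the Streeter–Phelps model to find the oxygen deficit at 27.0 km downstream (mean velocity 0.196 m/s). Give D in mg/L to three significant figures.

Travel time t = x/v = 27.0 km / (0.196 m/s) = 27000 m / 0.196 m/s = 137800 s = 1.594 d.
k_d L₀/(k_r−k_d) = 0.165×21.9/(1.17−0.165) = 3.614/1.005 = 3.596 mg/L.
e^(−k_d t) = e^(−0.165×1.594) = 0.7687; e^(−k_r t) = e^(−1.17×1.594) = 0.1548.
D = 3.596 × (0.7687 − 0.1548) + 1.78 × 0.1548 = 2.207 + 0.2756 = 2.483 mg/L.

D ≈ 2.48 mg/L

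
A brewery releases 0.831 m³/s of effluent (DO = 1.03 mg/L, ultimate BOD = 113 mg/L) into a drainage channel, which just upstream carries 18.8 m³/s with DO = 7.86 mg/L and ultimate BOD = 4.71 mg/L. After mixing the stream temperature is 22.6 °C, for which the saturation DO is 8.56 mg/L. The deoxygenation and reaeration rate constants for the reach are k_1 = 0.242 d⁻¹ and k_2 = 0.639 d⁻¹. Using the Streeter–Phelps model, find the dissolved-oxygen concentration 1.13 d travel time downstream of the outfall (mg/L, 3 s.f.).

Mixed DO = (18.8×7.86 + 0.831×1.03)/(18.8+0.831) = 148.6/19.63 = 7.571 mg/L.
Mixed L₀ = (18.8×4.71 + 0.831×113)/(19.63) = 182.5/19.63 = 9.294 mg/L.
Initial deficit D₀ = C_s − DO₀ = 8.56 − 7.571 = 0.9891 mg/L.
D(1.13) = [0.242×9.294/(0.639−0.242)](e^(−0.242×1.13) − e^(−0.639×1.13)) + 0.9891 e^(−0.639×1.13)
= 5.665 × (0.7607 − 0.4857) + 0.9891 × 0.4857 = 2.038 mg/L.
DO = 8.56 − 2.038 = 6.522 mg/L.

DO ≈ 6.52 mg/L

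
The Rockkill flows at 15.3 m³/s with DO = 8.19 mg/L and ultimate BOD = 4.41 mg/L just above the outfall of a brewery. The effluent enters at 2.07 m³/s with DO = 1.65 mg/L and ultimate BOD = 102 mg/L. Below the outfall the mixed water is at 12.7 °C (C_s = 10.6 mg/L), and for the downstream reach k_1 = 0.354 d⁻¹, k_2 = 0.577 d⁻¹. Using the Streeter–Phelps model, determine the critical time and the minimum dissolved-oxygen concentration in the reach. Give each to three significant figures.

Mixed DO = (15.3×8.19 + 2.07×1.65)/(15.3+2.07) = 128.7/17.37 = 7.411 mg/L.
Mixed L₀ = (15.3×4.41 + 2.07×102)/(17.37) = 278.6/17.37 = 16.04 mg/L.
Initial deficit D₀ = C_s − DO₀ = 10.6 − 7.411 = 3.189 mg/L.
t_c = (1/0.2230) ln[(0.577/0.354)(1 − 3.189×0.2230/(0.354×16.04))] = 4.484 × ln(1.426) = 1.591 d.
D_c = (0.354/0.577) × 16.04 × e^(−0.354×1.591) = 0.6135 × 16.04 × 0.5694 = 5.604 mg/L.
Minimum DO = 10.6 − 5.604 = 4.996 mg/L.

t_c ≈ 1.59 d; minimum DO ≈ 5.00 mg/L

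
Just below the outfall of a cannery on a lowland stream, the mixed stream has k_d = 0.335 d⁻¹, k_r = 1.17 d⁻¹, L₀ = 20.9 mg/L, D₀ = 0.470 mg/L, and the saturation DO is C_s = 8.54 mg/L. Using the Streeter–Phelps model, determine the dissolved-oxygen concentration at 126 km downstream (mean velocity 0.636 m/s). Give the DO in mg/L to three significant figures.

Travel time t = x/v = 126 km / (0.636 m/s) = 126000 m / 0.636 m/s = 198100 s = 2.293 d.
k_d L₀/(k_r−k_d) = 0.335×20.9/(1.17−0.335) = 7.002/0.8350 = 8.385 mg/L.
e^(−k_d t) = e^(−0.335×2.293) = 0.4639; e^(−k_r t) = e^(−1.17×2.293) = 0.06837.
D = 8.385 × (0.4639 − 0.06837) + 0.470 × 0.06837 = 3.316 + 0.03214 = 3.348 mg/L.
DO = C_s − D = 8.54 − 3.348 = 5.192 mg/L.

DO ≈ 5.19 mg/L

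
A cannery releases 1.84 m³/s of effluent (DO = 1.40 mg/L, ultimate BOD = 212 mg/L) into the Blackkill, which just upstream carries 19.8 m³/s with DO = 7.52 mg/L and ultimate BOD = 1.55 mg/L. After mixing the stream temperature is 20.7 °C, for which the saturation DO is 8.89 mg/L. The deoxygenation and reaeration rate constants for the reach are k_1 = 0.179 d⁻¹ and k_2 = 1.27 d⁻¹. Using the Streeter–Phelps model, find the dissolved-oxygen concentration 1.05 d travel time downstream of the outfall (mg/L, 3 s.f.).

Mixed DO = (19.8×7.52 + 1.84×1.40)/(19.8+1.84) = 151.5/21.64 = 7.000 mg/L.
Mixed L₀ = (19.8×1.55 + 1.84×212)/(21.64) = 420.8/21.64 = 19.44 mg/L.
Initial deficit D₀ = C_s − DO₀ = 8.89 − 7.000 = 1.890 mg/L.
D(1.05) = [0.179×19.44/(1.27−0.179)](e^(−0.179×1.05) − e^(−1.27×1.05)) + 1.890 e^(−1.27×1.05)
= 3.190 × (0.8287 − 0.2636) + 1.890 × 0.2636 = 2.301 mg/L.
DO = 8.89 − 2.301 = 6.589 mg/L.

DO ≈ 6.59 mg/L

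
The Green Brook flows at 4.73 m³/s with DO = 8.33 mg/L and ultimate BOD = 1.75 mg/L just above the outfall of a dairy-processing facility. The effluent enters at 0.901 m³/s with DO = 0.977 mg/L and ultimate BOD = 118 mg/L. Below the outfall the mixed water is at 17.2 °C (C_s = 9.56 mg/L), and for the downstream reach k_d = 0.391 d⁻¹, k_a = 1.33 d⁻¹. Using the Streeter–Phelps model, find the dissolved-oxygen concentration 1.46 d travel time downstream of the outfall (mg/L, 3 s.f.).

Mixed DO = (4.73×8.33 + 0.901×0.977)/(4.73+0.901) = 40.28/5.631 = 7.153 mg/L.
Mixed L₀ = (4.73×1.75 + 0.901×118)/(5.631) = 114.6/5.631 = 20.35 mg/L.
Initial deficit D₀ = C_s − DO₀ = 9.56 − 7.153 = 2.407 mg/L.
D(1.46) = [0.391×20.35/(1.33−0.391)](e^(−0.391×1.46) − e^(−1.33×1.46)) + 2.407 e^(−1.33×1.46)
= 8.474 × (0.5650 − 0.1434) + 2.407 × 0.1434 = 3.918 mg/L.
DO = 9.56 − 3.918 = 5.642 mg/L.

DO ≈ 5.64 mg/L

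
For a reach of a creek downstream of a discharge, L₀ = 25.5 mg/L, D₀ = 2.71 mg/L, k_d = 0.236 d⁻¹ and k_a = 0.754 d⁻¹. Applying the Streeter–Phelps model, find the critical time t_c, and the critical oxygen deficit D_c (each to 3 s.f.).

t_c ≈ 1.73 d; D_c ≈ 5.31 mg/L

t_c = [1/(k_a−k_d)] ln[(k_a/k_d)(1 − D₀(k_a−k_d)/(k_d L₀))]
= [1/(0.754−0.236)] ln[(0.754/0.236)(1 − 2.71×0.5180/(0.236×25.5))]
= (1/0.5180) ln[3.195 × 0.7667] = 1.931 × ln(2.450) = 1.931 × 0.8959 = 1.730 d.
D_c = (k_d/k_a) L₀ e^(−k_d t_c) = (0.236/0.754) × 25.5 × e^(−0.236×1.730) = 0.3130 × 25.5 × 0.6649 = 5.306 mg/L.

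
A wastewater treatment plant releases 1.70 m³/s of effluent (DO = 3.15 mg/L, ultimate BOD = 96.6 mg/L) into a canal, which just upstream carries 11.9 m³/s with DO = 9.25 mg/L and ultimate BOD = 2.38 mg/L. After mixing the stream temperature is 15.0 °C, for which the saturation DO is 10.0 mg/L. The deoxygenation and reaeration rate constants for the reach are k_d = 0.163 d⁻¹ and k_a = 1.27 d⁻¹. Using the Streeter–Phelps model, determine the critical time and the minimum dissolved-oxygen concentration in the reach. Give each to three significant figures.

Mixed DO = (11.9×9.25 + 1.70×3.15)/(11.9+1.70) = 115.4/13.60 = 8.488 mg/L.
Mixed L₀ = (11.9×2.38 + 1.70×96.6)/(13.60) = 192.5/13.60 = 14.16 mg/L.
Initial deficit D₀ = C_s − DO₀ = 10.0 − 8.488 = 1.512 mg/L.
t_c = (1/1.107) ln[(1.27/0.163)(1 − 1.512×1.107/(0.163×14.16))] = 0.9033 × ln(2.138) = 0.6866 d.
D_c = (0.163/1.27) × 14.16 × e^(−0.163×0.6866) = 0.1283 × 14.16 × 0.8941 = 1.625 mg/L.
Minimum DO = 10.0 − 1.625 = 8.375 mg/L.

t_c ≈ 0.687 d; minimum DO ≈ 8.38 mg/L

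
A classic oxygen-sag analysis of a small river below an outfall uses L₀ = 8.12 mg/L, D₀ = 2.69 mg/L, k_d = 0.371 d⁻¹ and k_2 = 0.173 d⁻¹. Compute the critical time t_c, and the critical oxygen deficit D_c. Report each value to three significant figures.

t_c ≈ 3.03 d; D_c ≈ 5.66 mg/L

t_c = [1/(k_2−k_d)] ln[(k_2/k_d)(1 − D₀(k_2−k_d)/(k_d L₀))]
= [1/(0.173−0.371)] ln[(0.173/0.371)(1 − 2.69×-0.1980/(0.371×8.12))]
= (1/-0.1980) ln[0.4663 × 1.177] = -5.051 × ln(0.5488) = -5.051 × -0.6001 = 3.031 d.
L(t_c) = L₀ e^(−k_d t_c) = 8.12 × 0.3248 = 2.638 mg/L, and at the critical point k_2 D_c = k_d L, so D_c = (0.371/0.173) × 2.638 = 5.656 mg/L.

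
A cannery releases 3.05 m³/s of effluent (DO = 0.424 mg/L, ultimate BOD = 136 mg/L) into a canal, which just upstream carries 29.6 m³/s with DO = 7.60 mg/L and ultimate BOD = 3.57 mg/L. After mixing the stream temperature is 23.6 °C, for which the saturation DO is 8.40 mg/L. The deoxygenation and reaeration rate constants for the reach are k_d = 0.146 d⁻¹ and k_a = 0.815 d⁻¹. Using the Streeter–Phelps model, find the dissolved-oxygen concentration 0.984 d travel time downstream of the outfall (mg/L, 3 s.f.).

Mixed DO = (29.6×7.60 + 3.05×0.424)/(29.6+3.05) = 226.3/32.65 = 6.930 mg/L.
Mixed L₀ = (29.6×3.57 + 3.05×136)/(32.65) = 520.5/32.65 = 15.94 mg/L.
Initial deficit D₀ = C_s − DO₀ = 8.40 − 6.930 = 1.470 mg/L.
D(0.984) = [0.146×15.94/(0.815−0.146)](e^(−0.146×0.984) − e^(−0.815×0.984)) + 1.470 e^(−0.815×0.984)
= 3.479 × (0.8662 − 0.4484) + 1.470 × 0.4484 = 2.113 mg/L.
DO = 8.40 − 2.113 = 6.287 mg/L.

DO ≈ 6.29 mg/L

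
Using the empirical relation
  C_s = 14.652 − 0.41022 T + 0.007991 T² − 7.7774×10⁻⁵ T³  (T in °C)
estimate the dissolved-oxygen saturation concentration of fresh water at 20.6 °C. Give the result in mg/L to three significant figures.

C_s = 14.652 − 0.41022×20.6 + 0.007991×20.6² − 7.7774×10⁻⁵×20.6³ = 8.913 mg/L.

C_s ≈ 8.91 mg/L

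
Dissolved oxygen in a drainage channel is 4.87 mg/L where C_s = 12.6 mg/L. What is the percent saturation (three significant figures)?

38.7 % saturation

% saturation = C/C_s × 100 = 4.87/12.6 × 100 = 38.7 %.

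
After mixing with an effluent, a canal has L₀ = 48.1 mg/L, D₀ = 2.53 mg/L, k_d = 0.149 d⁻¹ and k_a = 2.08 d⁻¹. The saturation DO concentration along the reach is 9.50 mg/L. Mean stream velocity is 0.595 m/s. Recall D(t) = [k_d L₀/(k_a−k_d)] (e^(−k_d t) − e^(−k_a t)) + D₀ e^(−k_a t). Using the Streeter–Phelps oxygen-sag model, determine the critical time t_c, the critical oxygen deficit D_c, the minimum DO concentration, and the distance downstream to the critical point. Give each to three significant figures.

With k_a/k_d = 13.96 and 1 − D₀(k_a−k_d)/(k_d L₀) = 0.3183,
t_c = ln(13.96 × 0.3183) / (2.08 − 0.149) = ln(4.444) / 1.931 = 1.492/1.931 = 0.7724 d.
L(t_c) = L₀ e^(−k_d t_c) = 48.1 × 0.8913 = 42.87 mg/L, and at the critical point k_a D_c = k_d L, so D_c = (0.149/2.08) × 42.87 = 3.071 mg/L.
Minimum DO = C_s − D_c = 9.50 − 3.071 = 6.429 mg/L.
x_c = v t_c = 0.595 m/s × 0.7724 d × 86400 s/d = 39710 m ≈ 39.7 km.

t_c ≈ 0.772 d; D_c ≈ 3.07 mg/L; min DO ≈ 6.43 mg/L; x_c ≈ 39.7 km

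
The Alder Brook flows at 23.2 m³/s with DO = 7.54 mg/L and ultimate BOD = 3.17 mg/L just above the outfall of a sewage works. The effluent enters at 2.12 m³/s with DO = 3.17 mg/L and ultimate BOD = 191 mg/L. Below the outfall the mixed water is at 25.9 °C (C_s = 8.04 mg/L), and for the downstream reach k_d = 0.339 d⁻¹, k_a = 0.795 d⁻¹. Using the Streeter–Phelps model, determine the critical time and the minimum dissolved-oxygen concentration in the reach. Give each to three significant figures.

t_c ≈ 1.73 d; minimum DO ≈ 3.56 mg/L

Mixed DO = (23.2×7.54 + 2.12×3.17)/(23.2+2.12) = 181.6/25.32 = 7.174 mg/L.
Mixed L₀ = (23.2×3.17 + 2.12×191)/(25.32) = 478.5/25.32 = 18.90 mg/L.
Initial deficit D₀ = C_s − DO₀ = 8.04 − 7.174 = 0.8659 mg/L.
t_c = (1/0.4560) ln[(0.795/0.339)(1 − 0.8659×0.4560/(0.339×18.90))] = 2.193 × ln(2.201) = 1.730 d.
D_c = (0.339/0.795) × 18.90 × e^(−0.339×1.730) = 0.4264 × 18.90 × 0.5564 = 4.483 mg/L.
Minimum DO = 8.04 − 4.483 = 3.557 mg/L.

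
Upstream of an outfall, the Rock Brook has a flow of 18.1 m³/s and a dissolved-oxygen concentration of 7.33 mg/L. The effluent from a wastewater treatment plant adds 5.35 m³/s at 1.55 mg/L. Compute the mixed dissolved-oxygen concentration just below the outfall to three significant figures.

6.01 mg/L

Flow-weighted mixing: C = (Q_r C_r + Q_w C_w)/(Q_r + Q_w)
= (18.1×7.33 + 5.35×1.55)/(18.1 + 5.35) = 141.0/23.45 = 6.011 mg/L.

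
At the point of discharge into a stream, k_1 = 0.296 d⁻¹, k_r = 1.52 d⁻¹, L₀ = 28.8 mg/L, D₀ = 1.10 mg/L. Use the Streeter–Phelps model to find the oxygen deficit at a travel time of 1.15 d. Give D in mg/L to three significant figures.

k_1 L₀/(k_r−k_1) = 0.296×28.8/(1.52−0.296) = 8.525/1.224 = 6.965 mg/L.
e^(−k_1 t) = e^(−0.296×1.150) = 0.7115; e^(−k_r t) = e^(−1.52×1.150) = 0.1741.
D = 6.965 × (0.7115 − 0.1741) + 1.10 × 0.1741 = 3.743 + 0.1915 = 3.934 mg/L.

D ≈ 3.93 mg/L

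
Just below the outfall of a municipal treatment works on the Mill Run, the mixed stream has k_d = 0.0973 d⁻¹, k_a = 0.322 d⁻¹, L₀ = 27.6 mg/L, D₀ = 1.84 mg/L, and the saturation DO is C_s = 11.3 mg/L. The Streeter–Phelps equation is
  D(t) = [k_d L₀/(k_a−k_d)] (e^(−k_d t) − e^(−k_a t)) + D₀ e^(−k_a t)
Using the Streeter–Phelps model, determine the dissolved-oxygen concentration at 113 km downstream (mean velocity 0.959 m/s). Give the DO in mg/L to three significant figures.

Travel time t = x/v = 113 km / (0.959 m/s) = 113000 m / 0.959 m/s = 117800 s = 1.364 d.
k_d L₀/(k_a−k_d) = 0.0973×27.6/(0.322−0.0973) = 2.685/0.2247 = 11.95 mg/L.
e^(−k_d t) = e^(−0.0973×1.364) = 0.8757; e^(−k_a t) = e^(−0.322×1.364) = 0.6446.
D = 11.95 × (0.8757 − 0.6446) + 1.84 × 0.6446 = 2.762 + 1.186 = 3.948 mg/L.
DO = C_s − D = 11.3 − 3.948 = 7.352 mg/L.

DO ≈ 7.35 mg/L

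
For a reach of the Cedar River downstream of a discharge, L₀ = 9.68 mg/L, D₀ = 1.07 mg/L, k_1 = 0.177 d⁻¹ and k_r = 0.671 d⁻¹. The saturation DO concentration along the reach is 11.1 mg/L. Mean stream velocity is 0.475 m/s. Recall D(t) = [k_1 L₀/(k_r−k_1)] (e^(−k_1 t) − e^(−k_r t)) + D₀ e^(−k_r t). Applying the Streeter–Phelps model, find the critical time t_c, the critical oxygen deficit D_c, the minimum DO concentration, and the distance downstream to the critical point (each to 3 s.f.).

t_c = [1/(k_r−k_1)] ln[(k_r/k_1)(1 − D₀(k_r−k_1)/(k_1 L₀))]
= [1/(0.671−0.177)] ln[(0.671/0.177)(1 − 1.07×0.4940/(0.177×9.68))]
= (1/0.4940) ln[3.791 × 0.6915] = 2.024 × ln(2.621) = 2.024 × 0.9637 = 1.951 d.
L(t_c) = L₀ e^(−k_1 t_c) = 9.68 × 0.7080 = 6.854 mg/L, and at the critical point k_r D_c = k_1 L, so D_c = (0.177/0.671) × 6.854 = 1.808 mg/L.
Minimum DO = C_s − D_c = 11.1 − 1.808 = 9.292 mg/L.
x_c = v t_c = 0.475 m/s × 1.951 d × 86400 s/d = 80060 m ≈ 80.1 km.

t_c ≈ 1.95 d; D_c ≈ 1.81 mg/L; min DO ≈ 9.29 mg/L; x_c ≈ 80.1 km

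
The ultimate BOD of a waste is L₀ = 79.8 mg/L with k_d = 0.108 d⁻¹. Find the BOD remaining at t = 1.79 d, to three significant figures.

L ≈ 65.8 mg/L

L_t = L₀ e^(−k_d t) = 79.8 × e^(−0.108×1.79) = 79.8 × 0.8242 = 65.77 mg/L.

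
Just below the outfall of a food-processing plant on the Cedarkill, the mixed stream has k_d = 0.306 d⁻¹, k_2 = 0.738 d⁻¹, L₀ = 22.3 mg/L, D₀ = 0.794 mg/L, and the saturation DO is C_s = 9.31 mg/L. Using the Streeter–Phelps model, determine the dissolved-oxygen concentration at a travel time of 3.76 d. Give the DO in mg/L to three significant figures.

DO ≈ 5.25 mg/L

k_d L₀/(k_2−k_d) = 0.306×22.3/(0.738−0.306) = 6.824/0.4320 = 15.80 mg/L.
e^(−k_d t) = e^(−0.306×3.760) = 0.3165; e^(−k_2 t) = e^(−0.738×3.760) = 0.06236.
D = 15.80 × (0.3165 − 0.06236) + 0.794 × 0.06236 = 4.014 + 0.04951 = 4.063 mg/L.
DO = C_s − D = 9.31 − 4.063 = 5.247 mg/L.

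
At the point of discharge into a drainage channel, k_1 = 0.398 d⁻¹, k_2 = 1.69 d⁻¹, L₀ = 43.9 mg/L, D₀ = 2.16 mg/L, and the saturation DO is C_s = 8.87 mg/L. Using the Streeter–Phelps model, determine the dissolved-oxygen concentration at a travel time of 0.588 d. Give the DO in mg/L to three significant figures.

DO ≈ 2.38 mg/L

k_1 L₀/(k_2−k_1) = 0.398×43.9/(1.69−0.398) = 17.47/1.292 = 13.52 mg/L.
e^(−k_1 t) = e^(−0.398×0.5880) = 0.7913; e^(−k_2 t) = e^(−1.69×0.5880) = 0.3702.
D = 13.52 × (0.7913 − 0.3702) + 2.16 × 0.3702 = 5.695 + 0.7996 = 6.495 mg/L.
DO = C_s − D = 8.87 − 6.495 = 2.375 mg/L.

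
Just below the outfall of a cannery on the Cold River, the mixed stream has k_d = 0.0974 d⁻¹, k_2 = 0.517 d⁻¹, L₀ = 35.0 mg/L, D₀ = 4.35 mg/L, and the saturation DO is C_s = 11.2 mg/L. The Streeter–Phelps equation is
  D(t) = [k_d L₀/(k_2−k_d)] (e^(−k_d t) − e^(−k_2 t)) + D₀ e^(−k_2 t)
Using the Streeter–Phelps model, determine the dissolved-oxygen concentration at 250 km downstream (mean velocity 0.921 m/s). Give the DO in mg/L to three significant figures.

DO ≈ 5.96 mg/L

Travel time t = x/v = 250 km / (0.921 m/s) = 250000 m / 0.921 m/s = 271400 s = 3.142 d.
k_d L₀/(k_2−k_d) = 0.0974×35.0/(0.517−0.0974) = 3.409/0.4196 = 8.124 mg/L.
e^(−k_d t) = e^(−0.0974×3.142) = 0.7364; e^(−k_2 t) = e^(−0.517×3.142) = 0.1971.
D = 8.124 × (0.7364 − 0.1971) + 4.35 × 0.1971 = 4.382 + 0.8572 = 5.239 mg/L.
DO = C_s − D = 11.2 − 5.239 = 5.961 mg/L.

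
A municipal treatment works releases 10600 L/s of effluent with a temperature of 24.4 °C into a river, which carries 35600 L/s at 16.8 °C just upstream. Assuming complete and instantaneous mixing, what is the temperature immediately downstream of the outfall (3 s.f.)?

18.5 °C

Flow-weighted mixing: C = (Q_r C_r + Q_w C_w)/(Q_r + Q_w)
= (35600×16.8 + 10600×24.4)/(35600 + 10600) = 856700/46200 = 18.54 °C.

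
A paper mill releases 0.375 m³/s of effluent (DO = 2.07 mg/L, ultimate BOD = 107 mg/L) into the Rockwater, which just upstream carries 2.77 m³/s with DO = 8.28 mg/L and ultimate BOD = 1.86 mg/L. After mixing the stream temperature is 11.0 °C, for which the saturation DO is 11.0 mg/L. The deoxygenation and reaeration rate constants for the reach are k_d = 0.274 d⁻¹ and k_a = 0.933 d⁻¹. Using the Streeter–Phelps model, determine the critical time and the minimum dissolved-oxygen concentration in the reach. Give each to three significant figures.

t_c ≈ 0.550 d; minimum DO ≈ 7.36 mg/L

Mixed DO = (2.77×8.28 + 0.375×2.07)/(2.77+0.375) = 23.71/3.145 = 7.540 mg/L.
Mixed L₀ = (2.77×1.86 + 0.375×107)/(3.145) = 45.28/3.145 = 14.40 mg/L.
Initial deficit D₀ = C_s − DO₀ = 11.0 − 7.540 = 3.460 mg/L.
t_c = (1/0.6590) ln[(0.933/0.274)(1 − 3.460×0.6590/(0.274×14.40))] = 1.517 × ln(1.437) = 0.5497 d.
D_c = (0.274/0.933) × 14.40 × e^(−0.274×0.5497) = 0.2937 × 14.40 × 0.8602 = 3.637 mg/L.
Minimum DO = 11.0 − 3.637 = 7.363 mg/L.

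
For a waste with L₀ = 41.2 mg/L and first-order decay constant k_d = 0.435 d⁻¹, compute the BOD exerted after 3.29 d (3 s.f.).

y ≈ 31.4 mg/L

y_t = L₀(1 − e^(−k_d t)) = 41.2 × (1 − e^(−0.435×3.29))
= 41.2 × (1 − 0.2390) = 41.2 × 0.7610 = 31.35 mg/L.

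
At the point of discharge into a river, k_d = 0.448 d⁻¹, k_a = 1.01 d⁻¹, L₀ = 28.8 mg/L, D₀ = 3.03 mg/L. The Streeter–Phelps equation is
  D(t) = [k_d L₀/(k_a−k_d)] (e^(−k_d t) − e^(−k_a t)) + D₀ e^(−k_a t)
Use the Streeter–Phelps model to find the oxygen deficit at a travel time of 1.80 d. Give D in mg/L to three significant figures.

k_d L₀/(k_a−k_d) = 0.448×28.8/(1.01−0.448) = 12.90/0.5620 = 22.96 mg/L.
e^(−k_d t) = e^(−0.448×1.800) = 0.4465; e^(−k_a t) = e^(−1.01×1.800) = 0.1624.
D = 22.96 × (0.4465 − 0.1624) + 3.03 × 0.1624 = 6.523 + 0.4919 = 7.015 mg/L.

D ≈ 7.01 mg/L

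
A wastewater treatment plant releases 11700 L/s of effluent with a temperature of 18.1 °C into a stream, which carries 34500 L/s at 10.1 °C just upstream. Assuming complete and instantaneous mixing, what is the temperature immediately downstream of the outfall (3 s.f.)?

Flow-weighted mixing: C = (Q_r C_r + Q_w C_w)/(Q_r + Q_w)
= (34500×10.1 + 11700×18.1)/(34500 + 11700) = 560200/46200 = 12.13 °C.

12.1 °C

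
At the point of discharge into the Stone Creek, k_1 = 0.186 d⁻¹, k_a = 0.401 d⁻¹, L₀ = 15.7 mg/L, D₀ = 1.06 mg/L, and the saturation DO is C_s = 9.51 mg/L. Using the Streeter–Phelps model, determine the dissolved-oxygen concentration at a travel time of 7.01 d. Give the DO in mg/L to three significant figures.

DO ≈ 6.58 mg/L

k_1 L₀/(k_a−k_1) = 0.186×15.7/(0.401−0.186) = 2.920/0.2150 = 13.58 mg/L.
e^(−k_1 t) = e^(−0.186×7.010) = 0.2715; e^(−k_a t) = e^(−0.401×7.010) = 0.06014.
D = 13.58 × (0.2715 − 0.06014) + 1.06 × 0.06014 = 2.870 + 0.06375 = 2.934 mg/L.
DO = C_s − D = 9.51 − 2.934 = 6.576 mg/L.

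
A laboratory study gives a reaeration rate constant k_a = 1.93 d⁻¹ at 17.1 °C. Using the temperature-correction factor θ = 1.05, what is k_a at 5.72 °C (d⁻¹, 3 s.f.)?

k_a ≈ 1.11 d⁻¹

k_a(T₂) = k_a(T₁) · θ^(T₂−T₁) = 1.93 × 1.05^(5.72−17.1)
= 1.93 × 1.05^-11.4 = 1.93 × 0.5739 = 1.108 d⁻¹.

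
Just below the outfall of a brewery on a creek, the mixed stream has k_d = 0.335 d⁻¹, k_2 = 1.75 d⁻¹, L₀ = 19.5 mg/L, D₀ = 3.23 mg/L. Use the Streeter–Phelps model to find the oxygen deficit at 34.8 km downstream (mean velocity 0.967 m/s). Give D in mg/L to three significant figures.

Travel time t = x/v = 34.8 km / (0.967 m/s) = 34800 m / 0.967 m/s = 35990 s = 0.4165 d.
k_d L₀/(k_2−k_d) = 0.335×19.5/(1.75−0.335) = 6.533/1.415 = 4.617 mg/L.
e^(−k_d t) = e^(−0.335×0.4165) = 0.8698; e^(−k_2 t) = e^(−1.75×0.4165) = 0.4824.
D = 4.617 × (0.8698 − 0.4824) + 3.23 × 0.4824 = 1.788 + 1.558 = 3.346 mg/L.

D ≈ 3.35 mg/L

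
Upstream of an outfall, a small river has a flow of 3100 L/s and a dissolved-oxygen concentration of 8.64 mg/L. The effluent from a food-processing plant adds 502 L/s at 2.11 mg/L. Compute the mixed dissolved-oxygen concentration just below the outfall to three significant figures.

Flow-weighted mixing: C = (Q_r C_r + Q_w C_w)/(Q_r + Q_w)
= (3100×8.64 + 502×2.11)/(3100 + 502) = 27840/3602 = 7.730 mg/L.

7.73 mg/L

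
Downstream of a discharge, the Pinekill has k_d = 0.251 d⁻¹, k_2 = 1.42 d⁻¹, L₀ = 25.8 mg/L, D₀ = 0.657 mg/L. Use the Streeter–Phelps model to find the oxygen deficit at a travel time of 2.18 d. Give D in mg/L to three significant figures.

D ≈ 2.98 mg/L

k_d L₀/(k_2−k_d) = 0.251×25.8/(1.42−0.251) = 6.476/1.169 = 5.540 mg/L.
e^(−k_d t) = e^(−0.251×2.180) = 0.5786; e^(−k_2 t) = e^(−1.42×2.180) = 0.04525.
D = 5.540 × (0.5786 − 0.04525) + 0.657 × 0.04525 = 2.954 + 0.02973 = 2.984 mg/L.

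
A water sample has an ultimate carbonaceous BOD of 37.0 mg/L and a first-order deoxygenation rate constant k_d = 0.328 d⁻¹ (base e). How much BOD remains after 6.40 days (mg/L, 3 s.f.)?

L ≈ 4.53 mg/L

L_t = L₀ e^(−k_d t) = 37.0 × e^(−0.328×6.40) = 37.0 × 0.1226 = 4.535 mg/L.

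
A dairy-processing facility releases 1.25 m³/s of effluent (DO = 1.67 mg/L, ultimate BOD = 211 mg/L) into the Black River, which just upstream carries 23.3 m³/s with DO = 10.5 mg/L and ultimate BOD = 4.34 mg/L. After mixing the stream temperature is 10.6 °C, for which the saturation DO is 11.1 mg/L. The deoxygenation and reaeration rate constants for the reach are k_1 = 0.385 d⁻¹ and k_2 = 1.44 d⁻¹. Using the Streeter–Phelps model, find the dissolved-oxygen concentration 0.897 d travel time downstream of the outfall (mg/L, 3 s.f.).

DO ≈ 8.46 mg/L

Mixed DO = (23.3×10.5 + 1.25×1.67)/(23.3+1.25) = 246.7/24.55 = 10.05 mg/L.
Mixed L₀ = (23.3×4.34 + 1.25×211)/(24.55) = 364.9/24.55 = 14.86 mg/L.
Initial deficit D₀ = C_s − DO₀ = 11.1 − 10.05 = 1.050 mg/L.
D(0.897) = [0.385×14.86/(1.44−0.385)](e^(−0.385×0.897) − e^(−1.44×0.897)) + 1.050 e^(−1.44×0.897)
= 5.424 × (0.7080 − 0.2748) + 1.050 × 0.2748 = 2.638 mg/L.
DO = 11.1 − 2.638 = 8.462 mg/L.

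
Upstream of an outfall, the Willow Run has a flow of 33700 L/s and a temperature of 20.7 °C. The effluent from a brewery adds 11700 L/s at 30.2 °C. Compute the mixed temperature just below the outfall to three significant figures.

23.1 °C

Flow-weighted mixing: C = (Q_r C_r + Q_w C_w)/(Q_r + Q_w)
= (33700×20.7 + 11700×30.2)/(33700 + 11700) = 1.051×10^6/45400 = 23.15 °C.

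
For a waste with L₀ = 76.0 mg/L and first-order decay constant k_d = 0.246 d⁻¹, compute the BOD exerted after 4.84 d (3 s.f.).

y ≈ 52.9 mg/L

y_t = L₀(1 − e^(−k_d t)) = 76.0 × (1 − e^(−0.246×4.84))
= 76.0 × (1 − 0.3040) = 76.0 × 0.6960 = 52.89 mg/L.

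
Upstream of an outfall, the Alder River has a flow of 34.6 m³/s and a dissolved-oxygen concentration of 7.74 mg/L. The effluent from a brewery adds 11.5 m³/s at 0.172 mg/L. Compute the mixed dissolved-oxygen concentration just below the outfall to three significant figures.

Flow-weighted mixing: C = (Q_r C_r + Q_w C_w)/(Q_r + Q_w)
= (34.6×7.74 + 11.5×0.172)/(34.6 + 11.5) = 269.8/46.10 = 5.852 mg/L.

5.85 mg/L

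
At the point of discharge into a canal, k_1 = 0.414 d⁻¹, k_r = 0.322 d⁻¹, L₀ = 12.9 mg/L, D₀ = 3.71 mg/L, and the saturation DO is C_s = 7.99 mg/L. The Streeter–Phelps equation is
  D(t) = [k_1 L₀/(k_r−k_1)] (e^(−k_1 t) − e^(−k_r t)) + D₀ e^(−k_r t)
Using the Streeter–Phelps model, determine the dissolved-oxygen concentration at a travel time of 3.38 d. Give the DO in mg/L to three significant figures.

k_1 L₀/(k_r−k_1) = 0.414×12.9/(0.322−0.414) = 5.341/-0.09200 = -58.05 mg/L.
e^(−k_1 t) = e^(−0.414×3.380) = 0.2468; e^(−k_r t) = e^(−0.322×3.380) = 0.3368.
D = -58.05 × (0.2468 − 0.3368) + 3.71 × 0.3368 = 5.225 + 1.249 = 6.474 mg/L.
DO = C_s − D = 7.99 − 6.474 = 1.516 mg/L.

DO ≈ 1.52 mg/L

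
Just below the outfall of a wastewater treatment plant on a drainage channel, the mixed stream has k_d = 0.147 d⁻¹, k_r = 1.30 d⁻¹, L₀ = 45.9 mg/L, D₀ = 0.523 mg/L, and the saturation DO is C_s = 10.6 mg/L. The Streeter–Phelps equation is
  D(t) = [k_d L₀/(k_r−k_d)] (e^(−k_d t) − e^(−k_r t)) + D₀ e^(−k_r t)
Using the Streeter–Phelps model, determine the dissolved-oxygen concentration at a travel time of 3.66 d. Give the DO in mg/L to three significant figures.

k_d L₀/(k_r−k_d) = 0.147×45.9/(1.30−0.147) = 6.747/1.153 = 5.852 mg/L.
e^(−k_d t) = e^(−0.147×3.660) = 0.5839; e^(−k_r t) = e^(−1.30×3.660) = 0.008583.
D = 5.852 × (0.5839 − 0.008583) + 0.523 × 0.008583 = 3.367 + 0.004489 = 3.371 mg/L.
DO = C_s − D = 10.6 − 3.371 = 7.229 mg/L.

DO ≈ 7.23 mg/L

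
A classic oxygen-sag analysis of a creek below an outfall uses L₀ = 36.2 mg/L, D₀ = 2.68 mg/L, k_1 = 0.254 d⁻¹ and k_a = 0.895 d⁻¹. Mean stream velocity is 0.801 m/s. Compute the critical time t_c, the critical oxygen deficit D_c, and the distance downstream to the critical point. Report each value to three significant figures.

t_c ≈ 1.64 d; D_c ≈ 6.77 mg/L; x_c ≈ 114 km

At the critical point dD/dt = 0, so k_1 L₀ e^(−k_1 t) = k_a D. Substituting D(t) from the Streeter–Phelps equation and solving for t gives
t_c = ln[(k_a/k_1)(1 − D₀(k_a−k_1)/(k_1 L₀))] / (k_a−k_1).
Here k_a−k_1 = 0.6410 d⁻¹ and 1 − D₀(k_a−k_1)/(k_1 L₀) = 1 − 2.68×0.6410/(0.254×36.2) = 0.8132, so
t_c = ln(3.524 × 0.8132) / 0.6410 = 1.053 / 0.6410 = 1.642 d.
L(t_c) = L₀ e^(−k_1 t_c) = 36.2 × 0.6589 = 23.85 mg/L, and at the critical point k_a D_c = k_1 L, so D_c = (0.254/0.895) × 23.85 = 6.770 mg/L.
x_c = v t_c = 0.801 m/s × 1.642 d × 86400 s/d = 113700 m ≈ 114 km.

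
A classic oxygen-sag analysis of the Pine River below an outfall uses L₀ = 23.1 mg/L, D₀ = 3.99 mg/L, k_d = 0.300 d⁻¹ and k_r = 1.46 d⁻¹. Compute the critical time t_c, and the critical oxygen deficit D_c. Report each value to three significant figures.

t_c ≈ 0.414 d; D_c ≈ 4.19 mg/L

t_c = [1/(k_r−k_d)] ln[(k_r/k_d)(1 − D₀(k_r−k_d)/(k_d L₀))]
= [1/(1.46−0.300)] ln[(1.46/0.300)(1 − 3.99×1.160/(0.300×23.1))]
= (1/1.160) ln[4.867 × 0.3321] = 0.8621 × ln(1.616) = 0.8621 × 0.4802 = 0.4139 d.
D_c = (k_d/k_r) L₀ e^(−k_d t_c) = (0.300/1.46) × 23.1 × e^(−0.300×0.4139) = 0.2055 × 23.1 × 0.8832 = 4.192 mg/L.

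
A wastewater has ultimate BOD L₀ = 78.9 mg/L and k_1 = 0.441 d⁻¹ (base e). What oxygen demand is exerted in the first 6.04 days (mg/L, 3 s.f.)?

y_t = L₀(1 − e^(−k_1 t)) = 78.9 × (1 − e^(−0.441×6.04))
= 78.9 × (1 − 0.06969) = 78.9 × 0.9303 = 73.40 mg/L.

y ≈ 73.4 mg/L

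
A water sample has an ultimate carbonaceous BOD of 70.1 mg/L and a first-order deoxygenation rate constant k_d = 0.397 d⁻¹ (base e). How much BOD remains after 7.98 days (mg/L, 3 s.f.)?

L_t = L₀ e^(−k_d t) = 70.1 × e^(−0.397×7.98) = 70.1 × 0.04209 = 2.950 mg/L.

L ≈ 2.95 mg/L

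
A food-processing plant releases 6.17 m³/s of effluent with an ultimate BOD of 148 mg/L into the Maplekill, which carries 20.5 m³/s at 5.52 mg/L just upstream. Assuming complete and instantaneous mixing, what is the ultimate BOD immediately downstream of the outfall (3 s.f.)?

Flow-weighted mixing: C = (Q_r C_r + Q_w C_w)/(Q_r + Q_w)
= (20.5×5.52 + 6.17×148)/(20.5 + 6.17) = 1026/26.67 = 38.48 mg/L.

38.5 mg/L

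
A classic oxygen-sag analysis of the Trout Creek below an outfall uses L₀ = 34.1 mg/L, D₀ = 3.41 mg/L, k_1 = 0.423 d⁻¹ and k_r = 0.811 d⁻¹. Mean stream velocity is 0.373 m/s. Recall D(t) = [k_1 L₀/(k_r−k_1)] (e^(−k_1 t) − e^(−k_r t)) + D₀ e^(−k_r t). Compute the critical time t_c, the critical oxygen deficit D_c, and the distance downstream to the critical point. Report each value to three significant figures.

With k_r/k_1 = 1.917 and 1 − D₀(k_r−k_1)/(k_1 L₀) = 0.9083,
t_c = ln(1.917 × 0.9083) / (0.811 − 0.423) = ln(1.741) / 0.3880 = 0.5547/0.3880 = 1.430 d.
D_c = (k_1/k_r) L₀ e^(−k_1 t_c) = (0.423/0.811) × 34.1 × e^(−0.423×1.430) = 0.5216 × 34.1 × 0.5462 = 9.715 mg/L.
x_c = v t_c = 0.373 m/s × 1.430 d × 86400 s/d = 46070 m ≈ 46.1 km.

t_c ≈ 1.43 d; D_c ≈ 9.72 mg/L; x_c ≈ 46.1 km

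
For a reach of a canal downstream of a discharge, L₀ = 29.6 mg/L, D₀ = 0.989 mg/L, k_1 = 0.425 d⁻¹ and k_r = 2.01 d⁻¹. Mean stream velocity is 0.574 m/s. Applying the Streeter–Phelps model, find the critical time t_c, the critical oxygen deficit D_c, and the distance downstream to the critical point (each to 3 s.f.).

t_c ≈ 0.896 d; D_c ≈ 4.28 mg/L; x_c ≈ 44.5 km

t_c = [1/(k_r−k_1)] ln[(k_r/k_1)(1 − D₀(k_r−k_1)/(k_1 L₀))]
= [1/(2.01−0.425)] ln[(2.01/0.425)(1 − 0.989×1.585/(0.425×29.6))]
= (1/1.585) ln[4.729 × 0.8754] = 0.6309 × ln(4.140) = 0.6309 × 1.421 = 0.8964 d.
D_c = (k_1/k_r) L₀ e^(−k_1 t_c) = (0.425/2.01) × 29.6 × e^(−0.425×0.8964) = 0.2114 × 29.6 × 0.6832 = 4.276 mg/L.
x_c = v t_c = 0.574 m/s × 0.8964 d × 86400 s/d = 44450 m ≈ 44.5 km.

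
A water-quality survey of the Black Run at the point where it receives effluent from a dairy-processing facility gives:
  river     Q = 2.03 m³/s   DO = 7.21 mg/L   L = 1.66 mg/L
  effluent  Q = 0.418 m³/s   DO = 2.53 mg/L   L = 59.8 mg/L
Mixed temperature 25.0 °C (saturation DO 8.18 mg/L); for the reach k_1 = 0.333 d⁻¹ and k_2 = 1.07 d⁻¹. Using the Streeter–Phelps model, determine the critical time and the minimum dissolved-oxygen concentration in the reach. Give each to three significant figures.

t_c ≈ 1.02 d; minimum DO ≈ 5.62 mg/L

Mixed DO = (2.03×7.21 + 0.418×2.53)/(2.03+0.418) = 15.69/2.448 = 6.411 mg/L.
Mixed L₀ = (2.03×1.66 + 0.418×59.8)/(2.448) = 28.37/2.448 = 11.59 mg/L.
Initial deficit D₀ = C_s − DO₀ = 8.18 − 6.411 = 1.769 mg/L.
t_c = (1/0.7370) ln[(1.07/0.333)(1 − 1.769×0.7370/(0.333×11.59))] = 1.357 × ln(2.127) = 1.024 d.
D_c = (0.333/1.07) × 11.59 × e^(−0.333×1.024) = 0.3112 × 11.59 × 0.7110 = 2.564 mg/L.
Minimum DO = 8.18 − 2.564 = 5.616 mg/L.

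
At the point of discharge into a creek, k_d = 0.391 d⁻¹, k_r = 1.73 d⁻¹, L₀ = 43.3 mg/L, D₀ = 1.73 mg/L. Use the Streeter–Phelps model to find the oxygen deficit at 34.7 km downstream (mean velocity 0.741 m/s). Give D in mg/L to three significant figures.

D ≈ 5.96 mg/L

Travel time t = x/v = 34.7 km / (0.741 m/s) = 34700 m / 0.741 m/s = 46830 s = 0.5420 d.
k_d L₀/(k_r−k_d) = 0.391×43.3/(1.73−0.391) = 16.93/1.339 = 12.64 mg/L.
e^(−k_d t) = e^(−0.391×0.5420) = 0.8090; e^(−k_r t) = e^(−1.73×0.5420) = 0.3915.
D = 12.64 × (0.8090 − 0.3915) + 1.73 × 0.3915 = 5.279 + 0.6774 = 5.956 mg/L.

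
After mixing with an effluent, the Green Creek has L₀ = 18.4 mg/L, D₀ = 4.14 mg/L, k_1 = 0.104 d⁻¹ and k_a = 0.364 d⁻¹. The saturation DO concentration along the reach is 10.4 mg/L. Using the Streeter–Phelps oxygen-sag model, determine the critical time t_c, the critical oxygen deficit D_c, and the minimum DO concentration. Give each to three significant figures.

At the critical point dD/dt = 0, so k_1 L₀ e^(−k_1 t) = k_a D. Substituting D(t) from the Streeter–Phelps equation and solving for t gives
t_c = ln[(k_a/k_1)(1 − D₀(k_a−k_1)/(k_1 L₀))] / (k_a−k_1).
Here k_a−k_1 = 0.2600 d⁻¹ and 1 − D₀(k_a−k_1)/(k_1 L₀) = 1 − 4.14×0.2600/(0.104×18.4) = 0.4375, so
t_c = ln(3.500 × 0.4375) / 0.2600 = 0.4261 / 0.2600 = 1.639 d.
L(t_c) = L₀ e^(−k_1 t_c) = 18.4 × 0.8433 = 15.52 mg/L, and at the critical point k_a D_c = k_1 L, so D_c = (0.104/0.364) × 15.52 = 4.433 mg/L.
Minimum DO = C_s − D_c = 10.4 − 4.433 = 5.967 mg/L.

t_c ≈ 1.64 d; D_c ≈ 4.43 mg/L; min DO ≈ 5.97 mg/L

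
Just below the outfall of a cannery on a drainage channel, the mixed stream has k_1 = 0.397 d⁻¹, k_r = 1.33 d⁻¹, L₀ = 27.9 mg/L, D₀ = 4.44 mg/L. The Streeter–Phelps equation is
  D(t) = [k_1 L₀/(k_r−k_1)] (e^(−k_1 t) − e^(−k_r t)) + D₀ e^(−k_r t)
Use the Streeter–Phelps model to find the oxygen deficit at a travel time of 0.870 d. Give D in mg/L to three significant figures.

D ≈ 6.07 mg/L

k_1 L₀/(k_r−k_1) = 0.397×27.9/(1.33−0.397) = 11.08/0.9330 = 11.87 mg/L.
e^(−k_1 t) = e^(−0.397×0.8700) = 0.7079; e^(−k_r t) = e^(−1.33×0.8700) = 0.3144.
D = 11.87 × (0.7079 − 0.3144) + 4.44 × 0.3144 = 4.672 + 1.396 = 6.068 mg/L.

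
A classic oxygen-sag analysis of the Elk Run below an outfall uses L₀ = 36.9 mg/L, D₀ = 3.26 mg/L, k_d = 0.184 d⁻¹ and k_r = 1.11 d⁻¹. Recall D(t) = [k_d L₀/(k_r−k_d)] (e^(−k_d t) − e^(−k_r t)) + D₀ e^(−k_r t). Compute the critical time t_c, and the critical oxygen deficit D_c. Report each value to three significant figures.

t_c ≈ 1.31 d; D_c ≈ 4.81 mg/L

With k_r/k_d = 6.033 and 1 − D₀(k_r−k_d)/(k_d L₀) = 0.5554,
t_c = ln(6.033 × 0.5554) / (1.11 − 0.184) = ln(3.350) / 0.9260 = 1.209/0.9260 = 1.306 d.
D_c = (k_d/k_r) L₀ e^(−k_d t_c) = (0.184/1.11) × 36.9 × e^(−0.184×1.306) = 0.1658 × 36.9 × 0.7864 = 4.810 mg/L.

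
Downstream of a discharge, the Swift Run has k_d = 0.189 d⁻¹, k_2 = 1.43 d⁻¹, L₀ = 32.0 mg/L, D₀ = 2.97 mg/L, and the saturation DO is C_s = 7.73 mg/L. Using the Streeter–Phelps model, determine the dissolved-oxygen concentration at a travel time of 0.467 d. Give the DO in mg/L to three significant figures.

k_d L₀/(k_2−k_d) = 0.189×32.0/(1.43−0.189) = 6.048/1.241 = 4.873 mg/L.
e^(−k_d t) = e^(−0.189×0.4670) = 0.9155; e^(−k_2 t) = e^(−1.43×0.4670) = 0.5128.
D = 4.873 × (0.9155 − 0.5128) + 2.97 × 0.5128 = 1.963 + 1.523 = 3.486 mg/L.
DO = C_s − D = 7.73 − 3.486 = 4.244 mg/L.

DO ≈ 4.24 mg/L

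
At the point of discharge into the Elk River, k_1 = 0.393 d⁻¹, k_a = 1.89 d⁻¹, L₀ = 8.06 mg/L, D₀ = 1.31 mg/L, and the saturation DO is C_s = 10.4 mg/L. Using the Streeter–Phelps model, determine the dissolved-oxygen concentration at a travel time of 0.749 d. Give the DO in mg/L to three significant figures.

DO ≈ 9.02 mg/L

k_1 L₀/(k_a−k_1) = 0.393×8.06/(1.89−0.393) = 3.168/1.497 = 2.116 mg/L.
e^(−k_1 t) = e^(−0.393×0.7490) = 0.7450; e^(−k_a t) = e^(−1.89×0.7490) = 0.2428.
D = 2.116 × (0.7450 − 0.2428) + 1.31 × 0.2428 = 1.063 + 0.3180 = 1.381 mg/L.
DO = C_s − D = 10.4 − 1.381 = 9.019 mg/L.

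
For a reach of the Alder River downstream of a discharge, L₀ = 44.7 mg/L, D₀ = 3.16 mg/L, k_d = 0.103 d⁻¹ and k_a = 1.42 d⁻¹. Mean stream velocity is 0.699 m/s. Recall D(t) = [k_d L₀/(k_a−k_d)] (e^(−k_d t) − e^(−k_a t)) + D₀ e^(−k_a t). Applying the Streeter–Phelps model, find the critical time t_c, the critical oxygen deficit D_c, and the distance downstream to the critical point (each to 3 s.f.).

t_c ≈ 0.213 d; D_c ≈ 3.17 mg/L; x_c ≈ 12.9 km

With k_a/k_d = 13.79 and 1 − D₀(k_a−k_d)/(k_d L₀) = 0.09608,
t_c = ln(13.79 × 0.09608) / (1.42 − 0.103) = ln(1.325) / 1.317 = 0.2811/1.317 = 0.2135 d.
D_c = (k_d/k_a) L₀ e^(−k_d t_c) = (0.103/1.42) × 44.7 × e^(−0.103×0.2135) = 0.07254 × 44.7 × 0.9783 = 3.172 mg/L.
x_c = v t_c = 0.699 m/s × 0.2135 d × 86400 s/d = 12890 m ≈ 12.9 km.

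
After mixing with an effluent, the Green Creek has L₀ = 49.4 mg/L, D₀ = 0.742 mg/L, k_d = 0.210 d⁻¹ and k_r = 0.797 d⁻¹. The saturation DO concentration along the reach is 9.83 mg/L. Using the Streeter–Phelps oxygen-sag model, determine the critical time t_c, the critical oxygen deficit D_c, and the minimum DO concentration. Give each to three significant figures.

t_c ≈ 2.20 d; D_c ≈ 8.20 mg/L; min DO ≈ 1.63 mg/L

t_c = [1/(k_r−k_d)] ln[(k_r/k_d)(1 − D₀(k_r−k_d)/(k_d L₀))]
= [1/(0.797−0.210)] ln[(0.797/0.210)(1 − 0.742×0.5870/(0.210×49.4))]
= (1/0.5870) ln[3.795 × 0.9580] = 1.704 × ln(3.636) = 1.704 × 1.291 = 2.199 d.
D_c = (k_d/k_r) L₀ e^(−k_d t_c) = (0.210/0.797) × 49.4 × e^(−0.210×2.199) = 0.2635 × 49.4 × 0.6301 = 8.202 mg/L.
Minimum DO = C_s − D_c = 9.83 − 8.202 = 1.628 mg/L.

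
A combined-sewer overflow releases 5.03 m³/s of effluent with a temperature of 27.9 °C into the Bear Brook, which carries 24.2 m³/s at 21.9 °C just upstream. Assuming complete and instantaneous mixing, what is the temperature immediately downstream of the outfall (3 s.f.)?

Flow-weighted mixing: C = (Q_r C_r + Q_w C_w)/(Q_r + Q_w)
= (24.2×21.9 + 5.03×27.9)/(24.2 + 5.03) = 670.3/29.23 = 22.93 °C.

22.9 °C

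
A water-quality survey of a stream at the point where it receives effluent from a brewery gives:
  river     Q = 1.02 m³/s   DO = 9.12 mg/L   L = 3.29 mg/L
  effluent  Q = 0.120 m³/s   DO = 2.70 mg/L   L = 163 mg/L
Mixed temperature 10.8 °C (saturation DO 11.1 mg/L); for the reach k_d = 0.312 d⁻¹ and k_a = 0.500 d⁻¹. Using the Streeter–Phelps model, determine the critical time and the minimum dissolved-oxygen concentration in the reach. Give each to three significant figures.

t_c ≈ 2.07 d; minimum DO ≈ 4.52 mg/L

Mixed DO = (1.02×9.12 + 0.120×2.70)/(1.02+0.120) = 9.626/1.140 = 8.444 mg/L.
Mixed L₀ = (1.02×3.29 + 0.120×163)/(1.140) = 22.92/1.140 = 20.10 mg/L.
Initial deficit D₀ = C_s − DO₀ = 11.1 − 8.444 = 2.656 mg/L.
t_c = (1/0.1880) ln[(0.500/0.312)(1 − 2.656×0.1880/(0.312×20.10))] = 5.319 × ln(1.475) = 2.067 d.
D_c = (0.312/0.500) × 20.10 × e^(−0.312×2.067) = 0.6240 × 20.10 × 0.5247 = 6.581 mg/L.
Minimum DO = 11.1 − 6.581 = 4.519 mg/L.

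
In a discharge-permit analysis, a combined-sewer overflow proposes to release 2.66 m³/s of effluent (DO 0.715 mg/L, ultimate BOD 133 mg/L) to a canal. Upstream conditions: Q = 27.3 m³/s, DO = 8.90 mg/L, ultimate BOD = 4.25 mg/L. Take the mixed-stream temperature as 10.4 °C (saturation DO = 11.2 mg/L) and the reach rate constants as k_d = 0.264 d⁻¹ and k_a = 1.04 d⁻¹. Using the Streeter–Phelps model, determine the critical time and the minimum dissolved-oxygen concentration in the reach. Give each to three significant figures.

Mixed DO = (27.3×8.90 + 2.66×0.715)/(27.3+2.66) = 244.9/29.96 = 8.173 mg/L.
Mixed L₀ = (27.3×4.25 + 2.66×133)/(29.96) = 469.8/29.96 = 15.68 mg/L.
Initial deficit D₀ = C_s − DO₀ = 11.2 − 8.173 = 3.027 mg/L.
t_c = (1/0.7760) ln[(1.04/0.264)(1 − 3.027×0.7760/(0.264×15.68))] = 1.289 × ln(1.704) = 0.6871 d.
D_c = (0.264/1.04) × 15.68 × e^(−0.264×0.6871) = 0.2538 × 15.68 × 0.8341 = 3.320 mg/L.
Minimum DO = 11.2 − 3.320 = 7.880 mg/L.

t_c ≈ 0.687 d; minimum DO ≈ 7.88 mg/L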